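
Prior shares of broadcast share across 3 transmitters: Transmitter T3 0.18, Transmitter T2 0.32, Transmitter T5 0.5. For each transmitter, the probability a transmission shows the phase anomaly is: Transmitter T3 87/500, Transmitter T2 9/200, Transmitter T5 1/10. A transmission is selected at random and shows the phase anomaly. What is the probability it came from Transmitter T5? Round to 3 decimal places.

0.522

Prior × likelihood for each hypothesis:
  Transmitter T3: 0.18 × 0.174 = 0.03132
  Transmitter T2: 0.32 × 0.045 = 0.0144
  Transmitter T5: 0.5 × 0.1 = 0.05
Total = 0.09572.
P(Transmitter T5 | evidence) = 0.05 / 0.09572 ≈ 0.522.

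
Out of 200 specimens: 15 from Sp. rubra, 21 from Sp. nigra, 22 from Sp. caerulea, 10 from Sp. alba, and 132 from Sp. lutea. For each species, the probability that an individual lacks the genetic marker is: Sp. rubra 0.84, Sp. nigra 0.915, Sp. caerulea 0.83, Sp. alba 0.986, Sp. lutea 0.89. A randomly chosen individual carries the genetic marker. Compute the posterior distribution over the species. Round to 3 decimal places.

Taking complements, P(marker | each) = Sp. rubra 0.16, Sp. nigra 0.085, Sp. caerulea 0.17, Sp. alba 0.014, Sp. lutea 0.11.
Compute prior × likelihood for every hypothesis:
  Sp. rubra: 0.075 × 0.16 = 0.012
  Sp. nigra: 0.105 × 0.085 = 0.008925
  Sp. caerulea: 0.11 × 0.17 = 0.0187
  Sp. alba: 0.05 × 0.014 = 0.0007
  Sp. lutea: 0.66 × 0.11 = 0.0726
Normalizing constant = 0.112925.
P(Sp. rubra | marker) = 0.012/0.112925 ≈ 0.106
P(Sp. nigra | marker) = 0.008925/0.112925 ≈ 0.079
P(Sp. caerulea | marker) = 0.0187/0.112925 ≈ 0.166
P(Sp. alba | marker) = 0.0007/0.112925 ≈ 0.006
P(Sp. lutea | marker) = 0.0726/0.112925 ≈ 0.643

Sp. rubra 0.106, Sp. nigra 0.079, Sp. caerulea 0.166, Sp. alba 0.006, Sp. lutea 0.643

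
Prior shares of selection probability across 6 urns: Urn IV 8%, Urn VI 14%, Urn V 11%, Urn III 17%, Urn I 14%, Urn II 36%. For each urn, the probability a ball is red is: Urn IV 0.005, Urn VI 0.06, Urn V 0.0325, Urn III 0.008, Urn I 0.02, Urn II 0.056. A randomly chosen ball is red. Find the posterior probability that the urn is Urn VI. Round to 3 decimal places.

Compute prior × likelihood for every hypothesis:
  Urn IV: 0.08 × 0.005 = 0.0004
  Urn VI: 0.14 × 0.06 = 0.0084
  Urn V: 0.11 × 0.0325 = 0.003575
  Urn III: 0.17 × 0.008 = 0.00136
  Urn I: 0.14 × 0.02 = 0.0028
  Urn II: 0.36 × 0.056 = 0.02016
Sum = 0.036695.
P(Urn VI | evidence) = 0.0084 / 0.036695 ≈ 0.229.

0.229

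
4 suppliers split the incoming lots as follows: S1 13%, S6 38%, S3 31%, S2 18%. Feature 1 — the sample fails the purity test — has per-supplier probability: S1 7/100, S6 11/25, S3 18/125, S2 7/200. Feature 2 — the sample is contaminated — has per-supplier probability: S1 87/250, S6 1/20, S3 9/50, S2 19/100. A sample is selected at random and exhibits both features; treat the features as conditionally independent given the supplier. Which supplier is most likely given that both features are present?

S6

Unnormalized posteriors (prior × likelihood):
  S1: 0.13 × 0.07 × 0.348 = 0.0031668
  S6: 0.38 × 0.44 × 0.05 = 0.00836
  S3: 0.31 × 0.144 × 0.18 = 0.0080352
  S2: 0.18 × 0.035 × 0.19 = 0.001197
Sum = 0.020759.
Largest term belongs to S6, so S6 is most probable.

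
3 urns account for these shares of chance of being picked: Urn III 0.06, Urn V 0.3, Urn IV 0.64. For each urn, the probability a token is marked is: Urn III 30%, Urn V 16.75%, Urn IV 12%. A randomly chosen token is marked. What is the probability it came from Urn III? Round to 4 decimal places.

Unnormalized posteriors (prior × likelihood):
  Urn III: 0.06 × 0.3 = 0.018
  Urn V: 0.3 × 0.1675 = 0.05025
  Urn IV: 0.64 × 0.12 = 0.0768
Normalizing constant = 0.14505.
P(Urn III | evidence) = 0.018 / 0.14505 ≈ 0.1241.

0.1241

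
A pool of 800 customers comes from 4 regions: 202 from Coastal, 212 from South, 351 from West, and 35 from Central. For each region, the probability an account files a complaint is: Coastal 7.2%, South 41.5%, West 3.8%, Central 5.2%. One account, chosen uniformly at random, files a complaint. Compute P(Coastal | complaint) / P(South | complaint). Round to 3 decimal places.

0.165

Unnormalized posteriors (prior × likelihood):
  Coastal: 0.2525 × 0.072 = 0.01818
  South: 0.265 × 0.415 = 0.109975
  West: 0.43875 × 0.038 = 0.0166725
  Central: 0.04375 × 0.052 = 0.002275
Sum = 0.1471025.
The ratio is 0.01818 / 0.109975 (the normalizer cancels) = 0.165.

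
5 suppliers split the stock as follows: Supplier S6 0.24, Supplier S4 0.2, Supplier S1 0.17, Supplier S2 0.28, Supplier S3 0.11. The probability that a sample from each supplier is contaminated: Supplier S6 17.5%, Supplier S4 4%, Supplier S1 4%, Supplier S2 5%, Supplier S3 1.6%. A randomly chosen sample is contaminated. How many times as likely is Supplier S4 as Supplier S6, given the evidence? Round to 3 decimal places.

0.190

By Bayes' rule, posterior ∝ prior × likelihood:
  Supplier S6: 0.24 × 0.175 = 0.042
  Supplier S4: 0.2 × 0.04 = 0.008
  Supplier S1: 0.17 × 0.04 = 0.0068
  Supplier S2: 0.28 × 0.05 = 0.014
  Supplier S3: 0.11 × 0.016 = 0.00176
Normalizing constant = 0.07256.
The ratio is 0.008 / 0.042 (the normalizer cancels) = 0.190.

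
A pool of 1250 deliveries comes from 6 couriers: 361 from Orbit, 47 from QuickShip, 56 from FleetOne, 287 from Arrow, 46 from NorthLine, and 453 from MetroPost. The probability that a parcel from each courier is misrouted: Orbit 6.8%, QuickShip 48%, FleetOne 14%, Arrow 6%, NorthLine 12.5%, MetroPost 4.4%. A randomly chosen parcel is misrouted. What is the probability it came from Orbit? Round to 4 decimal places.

Unnormalized posteriors (prior × likelihood):
  Orbit: 0.2888 × 0.068 = 0.0196384
  QuickShip: 0.0376 × 0.48 = 0.018048
  FleetOne: 0.0448 × 0.14 = 0.006272
  Arrow: 0.2296 × 0.06 = 0.013776
  NorthLine: 0.0368 × 0.125 = 0.0046
  MetroPost: 0.3624 × 0.044 = 0.0159456
Sum = 0.07828.
P(Orbit | evidence) = 0.0196384 / 0.07828 ≈ 0.2509.

0.2509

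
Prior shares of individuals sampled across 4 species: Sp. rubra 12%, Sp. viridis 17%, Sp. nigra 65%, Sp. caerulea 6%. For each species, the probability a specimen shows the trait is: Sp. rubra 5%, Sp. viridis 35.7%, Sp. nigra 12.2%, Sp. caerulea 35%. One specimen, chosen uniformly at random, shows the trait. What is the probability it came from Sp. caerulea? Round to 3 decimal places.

By Bayes' rule, posterior ∝ prior × likelihood:
  Sp. rubra: 0.12 × 0.05 = 0.006
  Sp. viridis: 0.17 × 0.357 = 0.06069
  Sp. nigra: 0.65 × 0.122 = 0.0793
  Sp. caerulea: 0.06 × 0.35 = 0.021
Sum = 0.16699.
P(Sp. caerulea | evidence) = 0.021 / 0.16699 ≈ 0.126.

0.126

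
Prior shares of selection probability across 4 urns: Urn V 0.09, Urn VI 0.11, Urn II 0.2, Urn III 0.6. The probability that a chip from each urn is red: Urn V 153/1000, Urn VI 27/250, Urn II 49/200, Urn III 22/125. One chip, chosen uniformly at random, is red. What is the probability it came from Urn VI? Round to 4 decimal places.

By Bayes' rule, posterior ∝ prior × likelihood:
  Urn V: 0.09 × 0.153 = 0.01377
  Urn VI: 0.11 × 0.108 = 0.01188
  Urn II: 0.2 × 0.245 = 0.049
  Urn III: 0.6 × 0.176 = 0.1056
Total = 0.18025.
P(Urn VI | evidence) = 0.01188 / 0.18025 ≈ 0.0659.

0.0659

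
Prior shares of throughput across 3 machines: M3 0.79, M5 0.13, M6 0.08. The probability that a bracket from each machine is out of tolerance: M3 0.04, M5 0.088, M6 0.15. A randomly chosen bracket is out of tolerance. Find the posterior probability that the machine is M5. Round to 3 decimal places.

Unnormalized posteriors (prior × likelihood):
  M3: 0.79 × 0.04 = 0.0316
  M5: 0.13 × 0.088 = 0.01144
  M6: 0.08 × 0.15 = 0.012
Normalizing constant = 0.05504.
P(M5 | evidence) = 0.01144 / 0.05504 ≈ 0.208.

0.208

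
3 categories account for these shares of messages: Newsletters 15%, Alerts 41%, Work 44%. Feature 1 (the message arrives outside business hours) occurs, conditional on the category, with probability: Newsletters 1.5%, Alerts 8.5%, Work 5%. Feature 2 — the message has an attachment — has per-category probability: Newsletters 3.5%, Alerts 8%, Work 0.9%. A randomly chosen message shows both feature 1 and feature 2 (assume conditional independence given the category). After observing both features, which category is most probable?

Alerts

Unnormalized posteriors (prior × likelihood):
  Newsletters: 0.15 × 0.015 × 0.035 = 0.00007875
  Alerts: 0.41 × 0.085 × 0.08 = 0.002788
  Work: 0.44 × 0.05 × 0.009 = 0.000198
Total = 0.00306475.
Largest term belongs to Alerts, so Alerts is most probable.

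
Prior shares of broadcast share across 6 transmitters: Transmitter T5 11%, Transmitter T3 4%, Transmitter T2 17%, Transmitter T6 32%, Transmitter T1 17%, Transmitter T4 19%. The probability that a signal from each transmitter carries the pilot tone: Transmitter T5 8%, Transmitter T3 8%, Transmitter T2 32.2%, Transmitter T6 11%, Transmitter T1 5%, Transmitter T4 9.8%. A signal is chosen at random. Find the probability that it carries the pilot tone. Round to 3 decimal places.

Prior × likelihood for each hypothesis:
  Transmitter T5: 0.11 × 0.08 = 0.0088
  Transmitter T3: 0.04 × 0.08 = 0.0032
  Transmitter T2: 0.17 × 0.322 = 0.05474
  Transmitter T6: 0.32 × 0.11 = 0.0352
  Transmitter T1: 0.17 × 0.05 = 0.0085
  Transmitter T4: 0.19 × 0.098 = 0.01862
P(pilot) = 0.0088 + 0.0032 + 0.05474 + 0.0352 + 0.0085 + 0.01862 = 0.12906 → 0.129.

0.129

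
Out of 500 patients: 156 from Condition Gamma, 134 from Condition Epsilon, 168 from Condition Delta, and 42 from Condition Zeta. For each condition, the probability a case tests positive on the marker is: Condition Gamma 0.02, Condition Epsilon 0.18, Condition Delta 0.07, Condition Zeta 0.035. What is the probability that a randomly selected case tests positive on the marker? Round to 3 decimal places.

0.081

By Bayes' rule, posterior ∝ prior × likelihood:
  Condition Gamma: 0.312 × 0.02 = 0.00624
  Condition Epsilon: 0.268 × 0.18 = 0.04824
  Condition Delta: 0.336 × 0.07 = 0.02352
  Condition Zeta: 0.084 × 0.035 = 0.00294
P(marker-positive) = 0.00624 + 0.04824 + 0.02352 + 0.00294 = 0.08094 → 0.081.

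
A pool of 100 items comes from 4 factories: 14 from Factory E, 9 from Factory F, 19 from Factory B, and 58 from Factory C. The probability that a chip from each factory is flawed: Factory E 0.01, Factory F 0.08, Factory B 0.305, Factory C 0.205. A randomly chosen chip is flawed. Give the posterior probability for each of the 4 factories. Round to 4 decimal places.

Compute prior × likelihood for every hypothesis:
  Factory E: 0.14 × 0.01 = 0.0014
  Factory F: 0.09 × 0.08 = 0.0072
  Factory B: 0.19 × 0.305 = 0.05795
  Factory C: 0.58 × 0.205 = 0.1189
Sum = 0.18545.
P(Factory E | flawed) = 0.0014/0.18545 ≈ 0.0075
P(Factory F | flawed) = 0.0072/0.18545 ≈ 0.0388
P(Factory B | flawed) = 0.05795/0.18545 ≈ 0.3125
P(Factory C | flawed) = 0.1189/0.18545 ≈ 0.6411

Factory E 0.0075, Factory F 0.0388, Factory B 0.3125, Factory C 0.6411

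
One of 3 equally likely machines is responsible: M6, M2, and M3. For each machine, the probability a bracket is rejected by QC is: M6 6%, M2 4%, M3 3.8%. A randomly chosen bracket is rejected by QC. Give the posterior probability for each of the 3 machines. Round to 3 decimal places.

With a uniform prior (1/3 each), posterior ∝ likelihood:
  M6: 0.06
  M2: 0.04
  M3: 0.038
Normalizing constant = 0.138.
P(M6 | rejected) = 0.06/0.138 ≈ 0.435
P(M2 | rejected) = 0.04/0.138 ≈ 0.290
P(M3 | rejected) = 0.038/0.138 ≈ 0.275
(Check: 0.435+0.290+0.275 = 1.000.)

M6 0.435, M2 0.290, M3 0.275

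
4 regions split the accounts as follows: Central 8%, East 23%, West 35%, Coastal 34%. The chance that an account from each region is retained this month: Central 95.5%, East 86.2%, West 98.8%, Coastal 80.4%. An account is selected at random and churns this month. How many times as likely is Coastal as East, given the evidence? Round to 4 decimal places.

2.0996

Taking complements, P(churn | each) = Central 0.045, East 0.138, West 0.012, Coastal 0.196.
Compute prior × likelihood for every hypothesis:
  Central: 0.08 × 0.045 = 0.0036
  East: 0.23 × 0.138 = 0.03174
  West: 0.35 × 0.012 = 0.0042
  Coastal: 0.34 × 0.196 = 0.06664
Normalizing constant = 0.10618.
The ratio is 0.06664 / 0.03174 (the normalizer cancels) = 2.0996.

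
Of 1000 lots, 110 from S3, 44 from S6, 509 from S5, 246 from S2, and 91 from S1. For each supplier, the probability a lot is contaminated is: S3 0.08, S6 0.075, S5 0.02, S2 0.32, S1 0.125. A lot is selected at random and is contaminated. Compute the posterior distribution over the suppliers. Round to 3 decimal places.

S3 0.078, S6 0.029, S5 0.091, S2 0.701, S1 0.101

Unnormalized posteriors (prior × likelihood):
  S3: 0.11 × 0.08 = 0.0088
  S6: 0.044 × 0.075 = 0.0033
  S5: 0.509 × 0.02 = 0.01018
  S2: 0.246 × 0.32 = 0.07872
  S1: 0.091 × 0.125 = 0.011375
Total = 0.112375.
P(S3 | contaminated) = 0.0088/0.112375 ≈ 0.078
P(S6 | contaminated) = 0.0033/0.112375 ≈ 0.029
P(S5 | contaminated) = 0.01018/0.112375 ≈ 0.091
P(S2 | contaminated) = 0.07872/0.112375 ≈ 0.701
P(S1 | contaminated) = 0.011375/0.112375 ≈ 0.101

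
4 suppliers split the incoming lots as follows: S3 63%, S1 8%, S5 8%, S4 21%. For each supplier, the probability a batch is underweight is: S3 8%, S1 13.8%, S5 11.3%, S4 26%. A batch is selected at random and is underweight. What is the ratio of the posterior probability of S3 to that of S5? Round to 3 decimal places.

By Bayes' rule, posterior ∝ prior × likelihood:
  S3: 0.63 × 0.08 = 0.0504
  S1: 0.08 × 0.138 = 0.01104
  S5: 0.08 × 0.113 = 0.00904
  S4: 0.21 × 0.26 = 0.0546
Normalizing constant = 0.12508.
The ratio is 0.0504 / 0.00904 (the normalizer cancels) = 5.575.

5.575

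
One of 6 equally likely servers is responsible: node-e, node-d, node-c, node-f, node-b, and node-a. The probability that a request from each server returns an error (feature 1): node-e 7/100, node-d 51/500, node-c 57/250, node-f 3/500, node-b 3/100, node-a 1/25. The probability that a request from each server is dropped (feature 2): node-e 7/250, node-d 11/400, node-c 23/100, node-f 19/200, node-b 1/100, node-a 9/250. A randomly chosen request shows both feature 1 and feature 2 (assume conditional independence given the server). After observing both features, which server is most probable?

With a uniform prior (1/6 each), posterior ∝ likelihood:
  node-e: 0.07 × 0.028 = 0.00196
  node-d: 0.102 × 0.0275 = 0.002805
  node-c: 0.228 × 0.23 = 0.05244
  node-f: 0.006 × 0.095 = 0.00057
  node-b: 0.03 × 0.01 = 0.0003
  node-a: 0.04 × 0.036 = 0.00144
Sum = 0.059515.
Largest term belongs to node-c, so node-c is most probable.

node-c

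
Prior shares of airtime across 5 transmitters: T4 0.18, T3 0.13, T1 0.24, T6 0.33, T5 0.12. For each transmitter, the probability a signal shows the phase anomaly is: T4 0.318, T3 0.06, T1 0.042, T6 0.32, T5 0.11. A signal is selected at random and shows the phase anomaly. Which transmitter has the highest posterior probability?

Prior × likelihood for each hypothesis:
  T4: 0.18 × 0.318 = 0.05724
  T3: 0.13 × 0.06 = 0.0078
  T1: 0.24 × 0.042 = 0.01008
  T6: 0.33 × 0.32 = 0.1056
  T5: 0.12 × 0.11 = 0.0132
Sum = 0.19392.
Largest term belongs to T6, so T6 is most probable.

T6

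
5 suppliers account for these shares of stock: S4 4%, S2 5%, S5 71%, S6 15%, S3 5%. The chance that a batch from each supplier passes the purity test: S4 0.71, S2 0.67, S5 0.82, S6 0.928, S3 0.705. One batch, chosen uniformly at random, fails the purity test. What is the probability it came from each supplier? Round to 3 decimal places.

S4 0.064, S2 0.091, S5 0.704, S6 0.060, S3 0.081

Taking complements, P(off-spec | each) = S4 0.29, S2 0.33, S5 0.18, S6 0.072, S3 0.295.
Prior × likelihood for each hypothesis:
  S4: 0.04 × 0.29 = 0.0116
  S2: 0.05 × 0.33 = 0.0165
  S5: 0.71 × 0.18 = 0.1278
  S6: 0.15 × 0.072 = 0.0108
  S3: 0.05 × 0.295 = 0.01475
Normalizing constant = 0.18145.
P(S4 | off-spec) = 0.0116/0.18145 ≈ 0.064
P(S2 | off-spec) = 0.0165/0.18145 ≈ 0.091
P(S5 | off-spec) = 0.1278/0.18145 ≈ 0.704
P(S6 | off-spec) = 0.0108/0.18145 ≈ 0.060
P(S3 | off-spec) = 0.01475/0.18145 ≈ 0.081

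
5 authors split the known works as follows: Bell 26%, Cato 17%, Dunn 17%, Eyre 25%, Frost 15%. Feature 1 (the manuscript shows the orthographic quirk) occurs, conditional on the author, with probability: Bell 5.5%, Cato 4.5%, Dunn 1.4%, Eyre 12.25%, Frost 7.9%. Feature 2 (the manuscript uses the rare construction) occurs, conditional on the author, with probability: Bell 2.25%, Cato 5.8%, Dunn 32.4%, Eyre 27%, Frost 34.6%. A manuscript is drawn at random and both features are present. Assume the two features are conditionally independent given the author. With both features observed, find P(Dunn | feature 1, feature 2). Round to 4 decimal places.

By Bayes' rule, posterior ∝ prior × likelihood:
  Bell: 0.26 × 0.055 × 0.0225 = 0.00032175
  Cato: 0.17 × 0.045 × 0.058 = 0.0004437
  Dunn: 0.17 × 0.014 × 0.324 = 0.00077112
  Eyre: 0.25 × 0.1225 × 0.27 = 0.00826875
  Frost: 0.15 × 0.079 × 0.346 = 0.0041001
Sum = 0.01390542.
P(Dunn | evidence) = 0.00077112 / 0.01390542 ≈ 0.0555.

0.0555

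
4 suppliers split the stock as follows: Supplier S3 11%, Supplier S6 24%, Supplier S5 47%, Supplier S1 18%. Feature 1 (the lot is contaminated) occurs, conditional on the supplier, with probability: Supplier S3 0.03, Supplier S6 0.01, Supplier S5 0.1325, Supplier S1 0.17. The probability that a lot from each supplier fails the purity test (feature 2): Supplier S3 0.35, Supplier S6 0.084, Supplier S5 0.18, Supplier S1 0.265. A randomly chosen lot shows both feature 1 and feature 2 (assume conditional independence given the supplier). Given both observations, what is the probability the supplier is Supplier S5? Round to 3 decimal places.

By Bayes' rule, posterior ∝ prior × likelihood:
  Supplier S3: 0.11 × 0.03 × 0.35 = 0.001155
  Supplier S6: 0.24 × 0.01 × 0.084 = 0.0002016
  Supplier S5: 0.47 × 0.1325 × 0.18 = 0.0112095
  Supplier S1: 0.18 × 0.17 × 0.265 = 0.008109
Normalizing constant = 0.0206751.
P(Supplier S5 | evidence) = 0.0112095 / 0.0206751 ≈ 0.542.

0.542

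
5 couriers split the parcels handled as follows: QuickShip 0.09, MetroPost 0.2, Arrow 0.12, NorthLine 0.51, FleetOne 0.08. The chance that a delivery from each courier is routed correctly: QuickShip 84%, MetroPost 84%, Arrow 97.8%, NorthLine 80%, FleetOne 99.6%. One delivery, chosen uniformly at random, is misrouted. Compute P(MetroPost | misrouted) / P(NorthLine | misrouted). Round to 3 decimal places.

0.314

Taking complements, P(misrouted | each) = QuickShip 0.16, MetroPost 0.16, Arrow 0.022, NorthLine 0.2, FleetOne 0.004.
Prior × likelihood for each hypothesis:
  QuickShip: 0.09 × 0.16 = 0.0144
  MetroPost: 0.2 × 0.16 = 0.032
  Arrow: 0.12 × 0.022 = 0.00264
  NorthLine: 0.51 × 0.2 = 0.102
  FleetOne: 0.08 × 0.004 = 0.00032
Normalizing constant = 0.15136.
The ratio is 0.032 / 0.102 (the normalizer cancels) = 0.314.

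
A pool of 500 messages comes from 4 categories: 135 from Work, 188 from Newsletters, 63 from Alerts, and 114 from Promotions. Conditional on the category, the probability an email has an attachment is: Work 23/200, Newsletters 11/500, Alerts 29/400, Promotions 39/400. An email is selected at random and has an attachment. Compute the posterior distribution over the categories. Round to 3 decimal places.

Work 0.439, Newsletters 0.117, Alerts 0.129, Promotions 0.314

Prior × likelihood for each hypothesis:
  Work: 0.27 × 0.115 = 0.03105
  Newsletters: 0.376 × 0.022 = 0.008272
  Alerts: 0.126 × 0.0725 = 0.009135
  Promotions: 0.228 × 0.0975 = 0.02223
Total = 0.070687.
P(Work | attachment) = 0.03105/0.070687 ≈ 0.439
P(Newsletters | attachment) = 0.008272/0.070687 ≈ 0.117
P(Alerts | attachment) = 0.009135/0.070687 ≈ 0.129
P(Promotions | attachment) = 0.02223/0.070687 ≈ 0.314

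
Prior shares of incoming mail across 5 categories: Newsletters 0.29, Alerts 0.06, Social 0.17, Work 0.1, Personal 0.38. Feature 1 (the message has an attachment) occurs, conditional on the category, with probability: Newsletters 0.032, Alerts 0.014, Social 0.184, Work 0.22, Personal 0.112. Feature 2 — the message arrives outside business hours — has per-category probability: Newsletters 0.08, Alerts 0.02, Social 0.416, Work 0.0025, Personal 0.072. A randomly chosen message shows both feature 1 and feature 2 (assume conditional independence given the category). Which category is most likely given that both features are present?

Unnormalized posteriors (prior × likelihood):
  Newsletters: 0.29 × 0.032 × 0.08 = 0.0007424
  Alerts: 0.06 × 0.014 × 0.02 = 0.0000168
  Social: 0.17 × 0.184 × 0.416 = 0.01301248
  Work: 0.1 × 0.22 × 0.0025 = 0.000055
  Personal: 0.38 × 0.112 × 0.072 = 0.00306432
Normalizing constant = 0.016891.
Largest term belongs to Social, so Social is most probable.

Social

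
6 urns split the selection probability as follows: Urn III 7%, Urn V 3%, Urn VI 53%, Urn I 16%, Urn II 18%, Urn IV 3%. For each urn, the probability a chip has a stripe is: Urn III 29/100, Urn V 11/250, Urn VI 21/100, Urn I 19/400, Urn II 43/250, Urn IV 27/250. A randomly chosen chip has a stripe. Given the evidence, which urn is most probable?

Urn VI

Compute prior × likelihood for every hypothesis:
  Urn III: 0.07 × 0.29 = 0.0203
  Urn V: 0.03 × 0.044 = 0.00132
  Urn VI: 0.53 × 0.21 = 0.1113
  Urn I: 0.16 × 0.0475 = 0.0076
  Urn II: 0.18 × 0.172 = 0.03096
  Urn IV: 0.03 × 0.108 = 0.00324
Normalizing constant = 0.17472.
Largest term belongs to Urn VI, so Urn VI is most probable.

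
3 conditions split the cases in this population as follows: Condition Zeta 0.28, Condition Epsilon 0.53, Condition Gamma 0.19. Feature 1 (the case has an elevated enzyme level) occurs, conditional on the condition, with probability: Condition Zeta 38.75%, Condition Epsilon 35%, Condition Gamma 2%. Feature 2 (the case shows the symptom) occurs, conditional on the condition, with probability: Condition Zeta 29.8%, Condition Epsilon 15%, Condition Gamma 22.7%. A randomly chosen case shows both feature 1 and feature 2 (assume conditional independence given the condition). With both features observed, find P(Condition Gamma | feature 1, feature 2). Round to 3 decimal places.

By Bayes' rule, posterior ∝ prior × likelihood:
  Condition Zeta: 0.28 × 0.3875 × 0.298 = 0.032333
  Condition Epsilon: 0.53 × 0.35 × 0.15 = 0.027825
  Condition Gamma: 0.19 × 0.02 × 0.227 = 0.0008626
Normalizing constant = 0.0610206.
P(Condition Gamma | evidence) = 0.0008626 / 0.0610206 ≈ 0.014.

0.014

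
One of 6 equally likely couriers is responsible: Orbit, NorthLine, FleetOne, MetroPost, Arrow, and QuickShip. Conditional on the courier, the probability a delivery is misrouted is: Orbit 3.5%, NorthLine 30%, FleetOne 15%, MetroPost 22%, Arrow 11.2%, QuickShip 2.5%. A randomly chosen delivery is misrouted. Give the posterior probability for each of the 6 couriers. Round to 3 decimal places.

Orbit 0.042, NorthLine 0.356, FleetOne 0.178, MetroPost 0.261, Arrow 0.133, QuickShip 0.030

Since the prior is uniform, the posterior is proportional to the likelihood:
  Orbit: 0.035
  NorthLine: 0.3
  FleetOne: 0.15
  MetroPost: 0.22
  Arrow: 0.112
  QuickShip: 0.025
Total = 0.842.
P(Orbit | misrouted) = 0.035/0.842 ≈ 0.042
P(NorthLine | misrouted) = 0.3/0.842 ≈ 0.356
P(FleetOne | misrouted) = 0.15/0.842 ≈ 0.178
P(MetroPost | misrouted) = 0.22/0.842 ≈ 0.261
P(Arrow | misrouted) = 0.112/0.842 ≈ 0.133
P(QuickShip | misrouted) = 0.025/0.842 ≈ 0.030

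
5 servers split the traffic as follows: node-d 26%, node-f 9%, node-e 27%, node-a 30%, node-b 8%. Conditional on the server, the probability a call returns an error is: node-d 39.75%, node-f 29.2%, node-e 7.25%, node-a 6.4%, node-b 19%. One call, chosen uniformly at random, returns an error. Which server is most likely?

Prior × likelihood for each hypothesis:
  node-d: 0.26 × 0.3975 = 0.10335
  node-f: 0.09 × 0.292 = 0.02628
  node-e: 0.27 × 0.0725 = 0.019575
  node-a: 0.3 × 0.064 = 0.0192
  node-b: 0.08 × 0.19 = 0.0152
Normalizing constant = 0.183605.
Largest term belongs to node-d, so node-d is most probable.

node-d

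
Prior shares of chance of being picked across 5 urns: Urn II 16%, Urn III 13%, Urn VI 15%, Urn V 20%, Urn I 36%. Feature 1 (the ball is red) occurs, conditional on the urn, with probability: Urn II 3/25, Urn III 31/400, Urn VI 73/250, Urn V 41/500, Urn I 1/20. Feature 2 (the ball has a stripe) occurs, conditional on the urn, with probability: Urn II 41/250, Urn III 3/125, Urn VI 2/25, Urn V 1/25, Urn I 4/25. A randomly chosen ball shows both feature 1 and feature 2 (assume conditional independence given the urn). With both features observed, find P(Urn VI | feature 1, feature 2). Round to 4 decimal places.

Prior × likelihood for each hypothesis:
  Urn II: 0.16 × 0.12 × 0.164 = 0.0031488
  Urn III: 0.13 × 0.0775 × 0.024 = 0.0002418
  Urn VI: 0.15 × 0.292 × 0.08 = 0.003504
  Urn V: 0.2 × 0.082 × 0.04 = 0.000656
  Urn I: 0.36 × 0.05 × 0.16 = 0.00288
Sum = 0.0104306.
P(Urn VI | evidence) = 0.003504 / 0.0104306 ≈ 0.3359.

0.3359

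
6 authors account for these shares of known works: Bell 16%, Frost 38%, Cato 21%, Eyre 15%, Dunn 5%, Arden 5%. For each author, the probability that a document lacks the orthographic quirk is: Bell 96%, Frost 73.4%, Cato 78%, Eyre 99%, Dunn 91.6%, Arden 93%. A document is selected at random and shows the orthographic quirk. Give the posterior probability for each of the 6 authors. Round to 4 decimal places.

Bell 0.0393, Frost 0.6206, Cato 0.2836, Eyre 0.0092, Dunn 0.0258, Arden 0.0215

Taking complements, P(quirk | each) = Bell 0.04, Frost 0.266, Cato 0.22, Eyre 0.01, Dunn 0.084, Arden 0.07.
Unnormalized posteriors (prior × likelihood):
  Bell: 0.16 × 0.04 = 0.0064
  Frost: 0.38 × 0.266 = 0.10108
  Cato: 0.21 × 0.22 = 0.0462
  Eyre: 0.15 × 0.01 = 0.0015
  Dunn: 0.05 × 0.084 = 0.0042
  Arden: 0.05 × 0.07 = 0.0035
Normalizing constant = 0.16288.
P(Bell | quirk) = 0.0064/0.16288 ≈ 0.0393
P(Frost | quirk) = 0.10108/0.16288 ≈ 0.6206
P(Cato | quirk) = 0.0462/0.16288 ≈ 0.2836
P(Eyre | quirk) = 0.0015/0.16288 ≈ 0.0092
P(Dunn | quirk) = 0.0042/0.16288 ≈ 0.0258
P(Arden | quirk) = 0.0035/0.16288 ≈ 0.0215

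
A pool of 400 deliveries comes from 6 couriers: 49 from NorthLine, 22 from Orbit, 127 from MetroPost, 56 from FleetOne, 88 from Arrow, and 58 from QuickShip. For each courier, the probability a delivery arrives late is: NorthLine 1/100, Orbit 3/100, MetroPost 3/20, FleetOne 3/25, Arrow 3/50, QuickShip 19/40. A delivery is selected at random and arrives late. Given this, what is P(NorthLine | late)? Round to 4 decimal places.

0.0082

Unnormalized posteriors (prior × likelihood):
  NorthLine: 0.1225 × 0.01 = 0.001225
  Orbit: 0.055 × 0.03 = 0.00165
  MetroPost: 0.3175 × 0.15 = 0.047625
  FleetOne: 0.14 × 0.12 = 0.0168
  Arrow: 0.22 × 0.06 = 0.0132
  QuickShip: 0.145 × 0.475 = 0.068875
Total = 0.149375.
P(NorthLine | evidence) = 0.001225 / 0.149375 ≈ 0.0082.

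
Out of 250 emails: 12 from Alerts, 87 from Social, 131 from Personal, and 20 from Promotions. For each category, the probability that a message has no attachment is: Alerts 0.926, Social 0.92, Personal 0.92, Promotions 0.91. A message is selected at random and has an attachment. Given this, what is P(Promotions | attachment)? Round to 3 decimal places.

0.089

Taking complements, P(attachment | each) = Alerts 0.074, Social 0.08, Personal 0.08, Promotions 0.09.
By Bayes' rule, posterior ∝ prior × likelihood:
  Alerts: 0.048 × 0.074 = 0.003552
  Social: 0.348 × 0.08 = 0.02784
  Personal: 0.524 × 0.08 = 0.04192
  Promotions: 0.08 × 0.09 = 0.0072
Sum = 0.080512.
P(Promotions | evidence) = 0.0072 / 0.080512 ≈ 0.089.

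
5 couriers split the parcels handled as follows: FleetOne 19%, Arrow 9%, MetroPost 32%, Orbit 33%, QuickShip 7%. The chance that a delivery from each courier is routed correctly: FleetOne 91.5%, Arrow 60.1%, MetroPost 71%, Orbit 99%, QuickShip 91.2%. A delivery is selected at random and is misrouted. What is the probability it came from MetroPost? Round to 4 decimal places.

Taking complements, P(misrouted | each) = FleetOne 0.085, Arrow 0.399, MetroPost 0.29, Orbit 0.01, QuickShip 0.088.
Compute prior × likelihood for every hypothesis:
  FleetOne: 0.19 × 0.085 = 0.01615
  Arrow: 0.09 × 0.399 = 0.03591
  MetroPost: 0.32 × 0.29 = 0.0928
  Orbit: 0.33 × 0.01 = 0.0033
  QuickShip: 0.07 × 0.088 = 0.00616
Normalizing constant = 0.15432.
P(MetroPost | evidence) = 0.0928 / 0.15432 ≈ 0.6013.

0.6013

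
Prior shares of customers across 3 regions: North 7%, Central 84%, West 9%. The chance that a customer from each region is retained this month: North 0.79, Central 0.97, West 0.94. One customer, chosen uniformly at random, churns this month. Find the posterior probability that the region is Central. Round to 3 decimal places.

0.556

Taking complements, P(churn | each) = North 0.21, Central 0.03, West 0.06.
Compute prior × likelihood for every hypothesis:
  North: 0.07 × 0.21 = 0.0147
  Central: 0.84 × 0.03 = 0.0252
  West: 0.09 × 0.06 = 0.0054
Normalizing constant = 0.0453.
P(Central | evidence) = 0.0252 / 0.0453 ≈ 0.556.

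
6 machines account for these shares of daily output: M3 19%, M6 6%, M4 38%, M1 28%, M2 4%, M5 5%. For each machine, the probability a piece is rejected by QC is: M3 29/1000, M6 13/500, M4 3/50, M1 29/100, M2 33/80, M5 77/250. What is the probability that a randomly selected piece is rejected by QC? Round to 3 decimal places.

Prior × likelihood for each hypothesis:
  M3: 0.19 × 0.029 = 0.00551
  M6: 0.06 × 0.026 = 0.00156
  M4: 0.38 × 0.06 = 0.0228
  M1: 0.28 × 0.29 = 0.0812
  M2: 0.04 × 0.4125 = 0.0165
  M5: 0.05 × 0.308 = 0.0154
P(rejected) = 0.00551 + 0.00156 + 0.0228 + 0.0812 + 0.0165 + 0.0154 = 0.14297 → 0.143.

0.143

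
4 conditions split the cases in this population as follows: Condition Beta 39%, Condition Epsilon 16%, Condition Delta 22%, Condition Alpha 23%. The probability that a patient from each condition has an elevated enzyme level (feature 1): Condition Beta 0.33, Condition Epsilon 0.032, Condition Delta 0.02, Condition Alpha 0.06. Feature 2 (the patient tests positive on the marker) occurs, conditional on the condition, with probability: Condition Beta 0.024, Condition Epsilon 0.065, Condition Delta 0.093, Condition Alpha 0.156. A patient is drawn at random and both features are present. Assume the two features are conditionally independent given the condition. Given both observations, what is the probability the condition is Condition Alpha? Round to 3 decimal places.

Prior × likelihood for each hypothesis:
  Condition Beta: 0.39 × 0.33 × 0.024 = 0.0030888
  Condition Epsilon: 0.16 × 0.032 × 0.065 = 0.0003328
  Condition Delta: 0.22 × 0.02 × 0.093 = 0.0004092
  Condition Alpha: 0.23 × 0.06 × 0.156 = 0.0021528
Sum = 0.0059836.
P(Condition Alpha | evidence) = 0.0021528 / 0.0059836 ≈ 0.360.

0.360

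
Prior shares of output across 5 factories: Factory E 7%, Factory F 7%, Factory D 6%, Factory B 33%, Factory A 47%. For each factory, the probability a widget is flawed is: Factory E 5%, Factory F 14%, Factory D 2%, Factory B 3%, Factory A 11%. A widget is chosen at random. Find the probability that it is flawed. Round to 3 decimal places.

0.076

Prior × likelihood for each hypothesis:
  Factory E: 0.07 × 0.05 = 0.0035
  Factory F: 0.07 × 0.14 = 0.0098
  Factory D: 0.06 × 0.02 = 0.0012
  Factory B: 0.33 × 0.03 = 0.0099
  Factory A: 0.47 × 0.11 = 0.0517
P(flawed) = 0.0035 + 0.0098 + 0.0012 + 0.0099 + 0.0517 = 0.0761 → 0.076.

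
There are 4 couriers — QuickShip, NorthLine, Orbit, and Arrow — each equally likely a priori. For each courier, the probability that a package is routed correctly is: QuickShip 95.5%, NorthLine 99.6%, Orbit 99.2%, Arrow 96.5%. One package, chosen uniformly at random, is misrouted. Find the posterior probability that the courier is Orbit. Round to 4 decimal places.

0.0870

Taking complements, P(misrouted | each) = QuickShip 0.045, NorthLine 0.004, Orbit 0.008, Arrow 0.035.
Since the prior is uniform, the posterior is proportional to the likelihood:
  QuickShip: 0.045
  NorthLine: 0.004
  Orbit: 0.008
  Arrow: 0.035
Sum = 0.092.
P(Orbit | evidence) = 0.008 / 0.092 ≈ 0.0870.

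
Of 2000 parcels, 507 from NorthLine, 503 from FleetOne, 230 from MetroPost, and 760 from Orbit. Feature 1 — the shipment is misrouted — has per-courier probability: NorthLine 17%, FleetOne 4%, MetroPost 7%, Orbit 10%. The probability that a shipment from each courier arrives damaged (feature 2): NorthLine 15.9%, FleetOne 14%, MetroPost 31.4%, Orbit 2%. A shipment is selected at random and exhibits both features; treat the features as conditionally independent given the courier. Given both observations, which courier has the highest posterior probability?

NorthLine

Prior × likelihood for each hypothesis:
  NorthLine: 0.2535 × 0.17 × 0.159 = 0.006852105
  FleetOne: 0.2515 × 0.04 × 0.14 = 0.0014084
  MetroPost: 0.115 × 0.07 × 0.314 = 0.0025277
  Orbit: 0.38 × 0.1 × 0.02 = 0.00076
Normalizing constant = 0.011548205.
Largest term belongs to NorthLine, so NorthLine is most probable.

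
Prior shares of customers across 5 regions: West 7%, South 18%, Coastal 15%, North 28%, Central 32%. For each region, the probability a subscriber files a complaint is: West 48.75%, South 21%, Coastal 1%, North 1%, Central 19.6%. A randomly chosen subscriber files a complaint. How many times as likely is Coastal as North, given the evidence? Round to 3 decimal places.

0.536

Unnormalized posteriors (prior × likelihood):
  West: 0.07 × 0.4875 = 0.034125
  South: 0.18 × 0.21 = 0.0378
  Coastal: 0.15 × 0.01 = 0.0015
  North: 0.28 × 0.01 = 0.0028
  Central: 0.32 × 0.196 = 0.06272
Sum = 0.138945.
The ratio is 0.0015 / 0.0028 (the normalizer cancels) = 0.536.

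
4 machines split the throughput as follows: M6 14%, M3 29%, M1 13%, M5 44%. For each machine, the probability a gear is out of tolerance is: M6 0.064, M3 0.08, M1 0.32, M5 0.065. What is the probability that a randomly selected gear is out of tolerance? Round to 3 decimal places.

0.102

By Bayes' rule, posterior ∝ prior × likelihood:
  M6: 0.14 × 0.064 = 0.00896
  M3: 0.29 × 0.08 = 0.0232
  M1: 0.13 × 0.32 = 0.0416
  M5: 0.44 × 0.065 = 0.0286
P(oversize) = 0.00896 + 0.0232 + 0.0416 + 0.0286 = 0.10236 → 0.102.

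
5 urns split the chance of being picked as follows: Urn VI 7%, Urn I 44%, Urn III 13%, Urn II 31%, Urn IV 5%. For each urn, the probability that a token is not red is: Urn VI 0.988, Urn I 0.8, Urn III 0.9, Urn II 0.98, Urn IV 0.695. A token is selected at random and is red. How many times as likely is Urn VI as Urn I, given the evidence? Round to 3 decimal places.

Taking complements, P(red | each) = Urn VI 0.012, Urn I 0.2, Urn III 0.1, Urn II 0.02, Urn IV 0.305.
Prior × likelihood for each hypothesis:
  Urn VI: 0.07 × 0.012 = 0.00084
  Urn I: 0.44 × 0.2 = 0.088
  Urn III: 0.13 × 0.1 = 0.013
  Urn II: 0.31 × 0.02 = 0.0062
  Urn IV: 0.05 × 0.305 = 0.01525
Total = 0.12329.
The ratio is 0.00084 / 0.088 (the normalizer cancels) = 0.010.

0.010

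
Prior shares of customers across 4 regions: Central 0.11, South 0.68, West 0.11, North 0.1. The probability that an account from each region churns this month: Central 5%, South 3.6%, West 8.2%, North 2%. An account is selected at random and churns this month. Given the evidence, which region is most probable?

South

Unnormalized posteriors (prior × likelihood):
  Central: 0.11 × 0.05 = 0.0055
  South: 0.68 × 0.036 = 0.02448
  West: 0.11 × 0.082 = 0.00902
  North: 0.1 × 0.02 = 0.002
Normalizing constant = 0.041.
Largest term belongs to South, so South is most probable.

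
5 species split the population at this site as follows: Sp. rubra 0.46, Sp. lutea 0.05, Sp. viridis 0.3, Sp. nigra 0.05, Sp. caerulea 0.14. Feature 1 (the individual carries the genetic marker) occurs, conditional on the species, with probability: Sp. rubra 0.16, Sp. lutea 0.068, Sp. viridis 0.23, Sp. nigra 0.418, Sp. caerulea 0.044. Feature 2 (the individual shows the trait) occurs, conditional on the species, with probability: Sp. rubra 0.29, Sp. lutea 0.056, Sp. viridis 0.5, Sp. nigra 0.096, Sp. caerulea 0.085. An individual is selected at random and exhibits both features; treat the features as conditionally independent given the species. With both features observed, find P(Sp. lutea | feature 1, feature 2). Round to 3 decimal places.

0.003

By Bayes' rule, posterior ∝ prior × likelihood:
  Sp. rubra: 0.46 × 0.16 × 0.29 = 0.021344
  Sp. lutea: 0.05 × 0.068 × 0.056 = 0.0001904
  Sp. viridis: 0.3 × 0.23 × 0.5 = 0.0345
  Sp. nigra: 0.05 × 0.418 × 0.096 = 0.0020064
  Sp. caerulea: 0.14 × 0.044 × 0.085 = 0.0005236
Total = 0.0585644.
P(Sp. lutea | evidence) = 0.0001904 / 0.0585644 ≈ 0.003.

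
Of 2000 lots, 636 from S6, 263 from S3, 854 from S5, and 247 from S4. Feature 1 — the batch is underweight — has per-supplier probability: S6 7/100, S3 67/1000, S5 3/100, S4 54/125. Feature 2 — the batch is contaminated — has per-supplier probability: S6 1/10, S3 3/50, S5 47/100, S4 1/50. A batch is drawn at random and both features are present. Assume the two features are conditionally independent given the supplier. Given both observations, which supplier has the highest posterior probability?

S5

By Bayes' rule, posterior ∝ prior × likelihood:
  S6: 0.318 × 0.07 × 0.1 = 0.002226
  S3: 0.1315 × 0.067 × 0.06 = 0.00052863
  S5: 0.427 × 0.03 × 0.47 = 0.0060207
  S4: 0.1235 × 0.432 × 0.02 = 0.00106704
Total = 0.00984237.
Largest term belongs to S5, so S5 is most probable.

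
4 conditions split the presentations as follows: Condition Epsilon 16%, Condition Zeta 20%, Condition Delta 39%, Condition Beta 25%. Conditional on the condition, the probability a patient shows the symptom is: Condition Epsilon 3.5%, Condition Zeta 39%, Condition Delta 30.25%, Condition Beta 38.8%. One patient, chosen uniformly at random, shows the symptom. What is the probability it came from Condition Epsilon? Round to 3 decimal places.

0.019

By Bayes' rule, posterior ∝ prior × likelihood:
  Condition Epsilon: 0.16 × 0.035 = 0.0056
  Condition Zeta: 0.2 × 0.39 = 0.078
  Condition Delta: 0.39 × 0.3025 = 0.117975
  Condition Beta: 0.25 × 0.388 = 0.097
Total = 0.298575.
P(Condition Epsilon | evidence) = 0.0056 / 0.298575 ≈ 0.019.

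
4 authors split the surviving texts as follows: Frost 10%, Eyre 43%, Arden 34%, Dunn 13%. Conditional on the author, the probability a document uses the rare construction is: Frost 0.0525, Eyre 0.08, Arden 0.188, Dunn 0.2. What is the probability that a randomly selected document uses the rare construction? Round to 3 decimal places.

Unnormalized posteriors (prior × likelihood):
  Frost: 0.1 × 0.0525 = 0.00525
  Eyre: 0.43 × 0.08 = 0.0344
  Arden: 0.34 × 0.188 = 0.06392
  Dunn: 0.13 × 0.2 = 0.026
P(rare-form) = 0.00525 + 0.0344 + 0.06392 + 0.026 = 0.12957 → 0.130.

0.130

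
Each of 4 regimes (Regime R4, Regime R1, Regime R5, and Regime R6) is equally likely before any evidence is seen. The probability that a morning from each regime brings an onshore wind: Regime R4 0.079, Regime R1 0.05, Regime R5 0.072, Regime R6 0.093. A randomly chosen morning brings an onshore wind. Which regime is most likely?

Since the prior is uniform, the posterior is proportional to the likelihood:
  Regime R4: 0.079
  Regime R1: 0.05
  Regime R5: 0.072
  Regime R6: 0.093
Total = 0.294.
Largest term belongs to Regime R6, so Regime R6 is most probable.

Regime R6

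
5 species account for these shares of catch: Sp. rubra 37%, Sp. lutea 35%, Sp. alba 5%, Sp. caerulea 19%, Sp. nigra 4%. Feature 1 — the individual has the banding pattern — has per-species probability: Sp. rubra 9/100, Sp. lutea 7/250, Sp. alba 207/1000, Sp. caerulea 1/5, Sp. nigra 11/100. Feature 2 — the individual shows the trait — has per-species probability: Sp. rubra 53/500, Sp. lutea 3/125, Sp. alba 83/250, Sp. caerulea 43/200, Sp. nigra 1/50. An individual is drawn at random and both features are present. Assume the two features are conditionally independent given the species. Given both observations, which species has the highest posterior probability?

Prior × likelihood for each hypothesis:
  Sp. rubra: 0.37 × 0.09 × 0.106 = 0.0035298
  Sp. lutea: 0.35 × 0.028 × 0.024 = 0.0002352
  Sp. alba: 0.05 × 0.207 × 0.332 = 0.0034362
  Sp. caerulea: 0.19 × 0.2 × 0.215 = 0.00817
  Sp. nigra: 0.04 × 0.11 × 0.02 = 0.000088
Total = 0.0154592.
Largest term belongs to Sp. caerulea, so Sp. caerulea is most probable.

Sp. caerulea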